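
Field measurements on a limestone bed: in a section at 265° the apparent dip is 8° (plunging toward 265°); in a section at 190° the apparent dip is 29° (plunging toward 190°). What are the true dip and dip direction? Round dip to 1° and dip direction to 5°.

true dip 29°, dip direction 190°

Each apparent-dip line lies in the plane. As unit vectors (x east, y north, z up), v₁ plunges 8°→265° and v₂ plunges 29°→190°.
n = v₁ × v₂ = (-0.078, -0.457, 0.837) (taken with n_z > 0).
tan δ = √(n_x²+n_y²)/n_z = 0.464/0.837, so δ = 29.0°.
Dip direction = azimuth of (n_x, n_y) = atan2(-0.078, -0.457) = 190°.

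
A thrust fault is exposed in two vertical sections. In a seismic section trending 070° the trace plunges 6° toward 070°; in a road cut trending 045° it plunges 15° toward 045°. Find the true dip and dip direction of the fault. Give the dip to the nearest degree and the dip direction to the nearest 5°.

true dip 23°, dip direction 355°

Each apparent-dip line lies in the plane. As unit vectors (x east, y north, z up), v₁ plunges 6°→070° and v₂ plunges 15°→045°.
Cross product v₁ × v₂ gives the pole to the plane: n ∝ (-0.017, 0.170, 0.406).
tan δ = √(n_x²+n_y²)/n_z = 0.171/0.406, so δ = 22.9°.
Dip direction = atan2(-0.017, 0.170) = 354° (azimuth of n's horizontal projection).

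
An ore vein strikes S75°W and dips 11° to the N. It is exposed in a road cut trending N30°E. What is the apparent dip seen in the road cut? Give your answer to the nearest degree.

Angle between strike (S75°W) and section (N30°E): β = 45°.
tan(apparent dip) = tan 11° · sin 45° = 0.1374
α = arctan(0.1374) = 7.83°

8°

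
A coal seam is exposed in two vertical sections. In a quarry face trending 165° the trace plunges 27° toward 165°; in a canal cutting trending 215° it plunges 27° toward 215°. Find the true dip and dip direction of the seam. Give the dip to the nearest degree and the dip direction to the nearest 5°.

The two traces are lines in the plane: v₁ = (sin 165°·cos 27°, cos 165°·cos 27°, −sin 27°), v₂ = (sin 215°·cos 27°, cos 215°·cos 27°, −sin 27°).
n = v₁ × v₂ = (-0.059, -0.337, 0.608) (taken with n_z > 0).
Dip δ = arctan(|n_h|/n_z) = arctan(0.342/0.608) = 29.3°.
Dip direction = azimuth of (n_x, n_y) = atan2(-0.059, -0.337) = 190°.

true dip 29°, dip direction 190°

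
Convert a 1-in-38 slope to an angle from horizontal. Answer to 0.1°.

1.5°

tan θ = 1/38 = 0.0263
θ = arctan(0.0263) = 1.51°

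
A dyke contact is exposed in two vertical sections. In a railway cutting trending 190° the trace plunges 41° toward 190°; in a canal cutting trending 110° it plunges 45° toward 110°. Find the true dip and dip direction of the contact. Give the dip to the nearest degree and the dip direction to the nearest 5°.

true dip 51°, dip direction 145°

Each apparent-dip line lies in the plane. As unit vectors (x east, y north, z up), v₁ plunges 41°→190° and v₂ plunges 45°→110°.
The plane normal is n = v₁ × v₂ ∝ (0.367, -0.529, 0.526).
True dip = arccos(n_z / |n|) = arccos(0.6326) = 50.8°.
The horizontal component of n points toward azimuth atan2(n_x, n_y) = 145°, the dip direction.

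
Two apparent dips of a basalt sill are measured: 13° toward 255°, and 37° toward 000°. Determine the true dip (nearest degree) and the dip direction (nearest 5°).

true dip 41°, dip direction 330°

Each apparent-dip line lies in the plane. As unit vectors (x east, y north, z up), v₁ plunges 13°→255° and v₂ plunges 37°→000°.
Cross product v₁ × v₂ gives the pole to the plane: n ∝ (-0.331, 0.566, 0.752).
tan δ = √(n_x²+n_y²)/n_z = 0.656/0.752, so δ = 41.1°.
The horizontal component of n points toward azimuth atan2(n_x, n_y) = 330°, the dip direction.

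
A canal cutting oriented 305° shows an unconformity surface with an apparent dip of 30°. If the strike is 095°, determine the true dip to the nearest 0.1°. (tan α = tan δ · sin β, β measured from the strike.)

49.1°

The section is 30° from the strike.
tan δ = tan α / sin β = tan 30° / sin 30° = 0.5774 / 0.5000 = 1.1547
δ = arctan(1.1547) = 49.11°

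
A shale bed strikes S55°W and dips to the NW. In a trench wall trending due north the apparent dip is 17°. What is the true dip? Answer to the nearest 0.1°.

20.5°

β = acute angle between strike S55°W and section due north = 55°.
tan δ = tan α / sin β = tan 17° / sin 55° = 0.3057 / 0.8192 = 0.3732
δ = arctan(0.3732) = 20.47°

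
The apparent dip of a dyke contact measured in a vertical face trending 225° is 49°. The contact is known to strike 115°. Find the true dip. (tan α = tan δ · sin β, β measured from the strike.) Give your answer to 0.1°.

50.8°

The section is 70° from the strike.
tan(true dip) = tan 49° / sin 70° = 1.2242
true dip = arctan 1.2242 = 50.76°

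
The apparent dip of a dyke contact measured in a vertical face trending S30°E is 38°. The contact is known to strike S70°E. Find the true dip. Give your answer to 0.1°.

β = acute angle between strike S70°E and section S30°E = 40°.
tan(true dip) = tan 38° / sin 40° = 1.2155
true dip = arctan 1.2155 = 50.55°

50.6°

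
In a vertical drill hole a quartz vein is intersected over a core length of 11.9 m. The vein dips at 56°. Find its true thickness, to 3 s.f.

6.65 m

True thickness t = h · cos(dip) = 11.9 × cos 56°
t = 11.9 × 0.5592 = 6.654 m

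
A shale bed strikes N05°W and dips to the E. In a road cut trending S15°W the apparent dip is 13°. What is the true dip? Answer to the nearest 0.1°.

The section is 20° from the strike.
tan(true dip) = tan 13° / sin 20° = 0.6750
δ = arctan(0.6750) = 34.02°

34.0°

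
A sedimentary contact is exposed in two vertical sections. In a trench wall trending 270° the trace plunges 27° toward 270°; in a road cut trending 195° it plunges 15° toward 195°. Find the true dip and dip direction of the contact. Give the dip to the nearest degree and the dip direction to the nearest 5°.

Each apparent-dip line lies in the plane. As unit vectors (x east, y north, z up), v₁ plunges 27°→270° and v₂ plunges 15°→195°.
The plane normal is n = v₁ × v₂ ∝ (-0.424, -0.117, 0.831).
True dip = arccos(n_z / |n|) = arccos(0.8841) = 27.9°.
Dip direction = azimuth of (n_x, n_y) = atan2(-0.424, -0.117) = 255°.

true dip 28°, dip direction 255°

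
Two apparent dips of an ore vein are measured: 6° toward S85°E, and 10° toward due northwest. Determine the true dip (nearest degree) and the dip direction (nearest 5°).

Each apparent-dip line lies in the plane. As unit vectors (x east, y north, z up), v₁ plunges 6°→S85°E and v₂ plunges 10°→due northwest.
n = v₁ × v₂ = (0.088, 0.245, 0.630) (taken with n_z > 0).
True dip = arccos(n_z / |n|) = arccos(0.9242) = 22.4°.
Dip direction = azimuth of (n_x, n_y) = atan2(0.088, 0.245) = 20°.

true dip 22°, dip direction 020°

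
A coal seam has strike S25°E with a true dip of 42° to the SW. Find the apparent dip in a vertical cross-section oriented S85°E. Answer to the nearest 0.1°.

37.9°

The strike is S25°E and the section trends S85°E; the acute angle between them is β = 60°.
tan α = tan 42° × sin 60° = 0.9004 × 0.8660 = 0.7798
α = arctan(0.7798) = 37.95°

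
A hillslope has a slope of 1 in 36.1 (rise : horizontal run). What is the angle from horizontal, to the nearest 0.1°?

1.6°

tan θ = 1/36.1 = 0.0277
θ = arctan(0.0277) = 1.59°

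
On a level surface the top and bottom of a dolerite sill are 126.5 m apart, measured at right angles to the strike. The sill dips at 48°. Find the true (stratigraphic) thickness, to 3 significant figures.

94.0 m

True thickness t = w · sin(dip) = 126.5 × sin 48°
t = 126.5 × 0.7431 = 94.008 m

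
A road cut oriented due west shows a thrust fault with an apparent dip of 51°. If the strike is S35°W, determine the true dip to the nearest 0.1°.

β = acute angle between strike S35°W and section due west = 55°.
tan(true dip) = tan 51° / sin 55° = 1.5075
true dip = arctan 1.5075 = 56.44°

56.4°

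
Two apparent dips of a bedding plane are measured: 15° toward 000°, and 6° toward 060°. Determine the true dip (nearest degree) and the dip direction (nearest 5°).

true dip 15°, dip direction 355°

Represent each trace as a vector plunging at its apparent dip toward its trend (east-north-up frame): v₁ = (0.000, 0.966, -0.259), v₂ = (0.861, 0.497, -0.105).
n = v₁ × v₂ = (-0.028, 0.223, 0.832) (taken with n_z > 0).
True dip = arccos(n_z / |n|) = arccos(0.9654) = 15.1°.
Dip direction = atan2(-0.028, 0.223) = 353° (azimuth of n's horizontal projection).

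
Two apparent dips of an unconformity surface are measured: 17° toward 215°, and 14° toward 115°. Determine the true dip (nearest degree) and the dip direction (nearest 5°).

Each apparent-dip line lies in the plane. As unit vectors (x east, y north, z up), v₁ plunges 17°→215° and v₂ plunges 14°→115°.
Cross product v₁ × v₂ gives the pole to the plane: n ∝ (0.070, -0.390, 0.914).
Dip δ = arctan(|n_h|/n_z) = arctan(0.396/0.914) = 23.4°.
The horizontal component of n points toward azimuth atan2(n_x, n_y) = 170°, the dip direction.

true dip 23°, dip direction 170°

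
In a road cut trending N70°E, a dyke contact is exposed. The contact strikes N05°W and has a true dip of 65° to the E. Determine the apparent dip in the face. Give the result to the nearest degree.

The strike is N05°W and the section trends N70°E; the acute angle between them is β = 75°.
tan α = tan 65° × sin 75° = 2.1445 × 0.9659 = 2.0714
α = arctan(2.0714) = 64.23°

64°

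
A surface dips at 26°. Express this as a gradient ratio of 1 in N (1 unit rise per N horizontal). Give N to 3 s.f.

1 : N means tan θ = 1/N, so N = 1/tan 26° = 1/0.4877

1 in 2.05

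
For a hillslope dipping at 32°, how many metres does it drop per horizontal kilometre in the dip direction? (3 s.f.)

625 m

drop per km = 1000 × tan 32° = 1000 × 0.6249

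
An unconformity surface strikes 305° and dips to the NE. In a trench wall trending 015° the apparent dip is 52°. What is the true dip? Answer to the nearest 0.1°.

53.7°

β = acute angle between strike 305° and section 015° = 70°.
tan(true dip) = tan 52° / sin 70° = 1.3621
true dip = arctan 1.3621 = 53.72°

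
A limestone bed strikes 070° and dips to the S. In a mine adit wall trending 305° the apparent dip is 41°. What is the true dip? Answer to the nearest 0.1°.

β = acute angle between strike 070° and section 305° = 55°.
tan(true dip) = tan 41° / sin 55° = 1.0612
true dip = arctan 1.0612 = 46.70°

46.7°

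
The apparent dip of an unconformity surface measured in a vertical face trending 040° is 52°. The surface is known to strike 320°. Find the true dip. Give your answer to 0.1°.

52.4°

The section is 80° from the strike.
tan δ = tan α / sin β = tan 52° / sin 80° = 1.2799 / 0.9848 = 1.2997
δ = arctan(1.2997) = 52.42°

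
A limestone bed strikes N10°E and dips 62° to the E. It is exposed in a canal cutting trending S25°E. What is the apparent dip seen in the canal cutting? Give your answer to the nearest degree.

47°

Angle between strike (N10°E) and section (S25°E): β = 35°.
tan α = tan 62° × sin 35° = 1.8807 × 0.5736 = 1.0787
α = arctan(1.0787) = 47.17°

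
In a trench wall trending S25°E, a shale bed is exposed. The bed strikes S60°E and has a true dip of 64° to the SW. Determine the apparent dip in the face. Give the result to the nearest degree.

Angle between strike (S60°E) and section (S25°E): β = 35°.
tan α = tan 64° × sin 35° = 2.0503 × 0.5736 = 1.1760
apparent dip = arctan 1.1760 = 49.62°

50°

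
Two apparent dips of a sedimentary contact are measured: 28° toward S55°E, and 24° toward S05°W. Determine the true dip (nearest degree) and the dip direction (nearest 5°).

true dip 30°, dip direction 145°

Represent each trace as a vector plunging at its apparent dip toward its trend (east-north-up frame): v₁ = (0.723, -0.506, -0.469), v₂ = (-0.080, -0.910, -0.407).
The plane normal is n = v₁ × v₂ ∝ (0.221, -0.332, 0.699).
tan δ = √(n_x²+n_y²)/n_z = 0.399/0.699, so δ = 29.7°.
The horizontal component of n points toward azimuth atan2(n_x, n_y) = 146°, the dip direction.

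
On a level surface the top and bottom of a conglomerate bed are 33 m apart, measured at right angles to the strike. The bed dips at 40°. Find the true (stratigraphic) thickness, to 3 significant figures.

True thickness t = w · sin(dip) = 33 × sin 40°
t = 33 × 0.6428 = 21.212 m

21.2 m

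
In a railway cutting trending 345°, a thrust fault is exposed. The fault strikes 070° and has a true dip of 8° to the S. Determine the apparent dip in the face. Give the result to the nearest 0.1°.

8.0°

The strike is 070° and the section trends 345°; the acute angle between them is β = 85°.
tan α = tan 8° × sin 85° = 0.1405 × 0.9962 = 0.1400
α = arctan(0.1400) = 7.97°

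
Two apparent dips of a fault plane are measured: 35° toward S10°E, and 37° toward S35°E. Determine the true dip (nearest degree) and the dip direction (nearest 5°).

Each apparent-dip line lies in the plane. As unit vectors (x east, y north, z up), v₁ plunges 35°→S10°E and v₂ plunges 37°→S35°E.
The plane normal is n = v₁ × v₂ ∝ (0.110, -0.177, 0.276).
True dip = arccos(n_z / |n|) = arccos(0.7982) = 37.0°.
Dip direction = azimuth of (n_x, n_y) = atan2(0.110, -0.177) = 148°.

true dip 37°, dip direction 150°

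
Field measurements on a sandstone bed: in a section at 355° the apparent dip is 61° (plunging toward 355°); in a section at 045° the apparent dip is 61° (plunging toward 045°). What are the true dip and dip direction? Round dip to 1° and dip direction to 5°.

The two traces are lines in the plane: v₁ = (sin 355°·cos 61°, cos 355°·cos 61°, −sin 61°), v₂ = (sin 45°·cos 61°, cos 45°·cos 61°, −sin 61°).
The plane normal is n = v₁ × v₂ ∝ (0.123, 0.337, 0.180).
True dip = arccos(n_z / |n|) = arccos(0.4489) = 63.3°.
The horizontal component of n points toward azimuth atan2(n_x, n_y) = 20°, the dip direction.

true dip 63°, dip direction 020°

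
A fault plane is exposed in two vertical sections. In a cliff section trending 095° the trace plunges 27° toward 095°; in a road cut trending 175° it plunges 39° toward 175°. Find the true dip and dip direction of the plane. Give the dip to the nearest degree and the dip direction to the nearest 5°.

true dip 42°, dip direction 150°

Represent each trace as a vector plunging at its apparent dip toward its trend (east-north-up frame): v₁ = (0.888, -0.078, -0.454), v₂ = (0.068, -0.774, -0.629).
n = v₁ × v₂ = (0.303, -0.528, 0.682) (taken with n_z > 0).
Dip δ = arctan(|n_h|/n_z) = arctan(0.608/0.682) = 41.7°.
The horizontal component of n points toward azimuth atan2(n_x, n_y) = 150°, the dip direction.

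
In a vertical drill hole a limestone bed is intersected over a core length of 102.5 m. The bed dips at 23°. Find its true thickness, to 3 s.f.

94.4 m

True thickness t = h · cos(dip) = 102.5 × cos 23°
t = 102.5 × 0.9205 = 94.352 m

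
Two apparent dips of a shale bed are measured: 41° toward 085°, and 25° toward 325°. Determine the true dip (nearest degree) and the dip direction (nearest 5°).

true dip 54°, dip direction 035°

Represent each trace as a vector plunging at its apparent dip toward its trend (east-north-up frame): v₁ = (0.752, 0.066, -0.656), v₂ = (-0.520, 0.742, -0.423).
Cross product v₁ × v₂ gives the pole to the plane: n ∝ (0.459, 0.659, 0.592).
True dip = arccos(n_z / |n|) = arccos(0.5936) = 53.6°.
The horizontal component of n points toward azimuth atan2(n_x, n_y) = 35°, the dip direction.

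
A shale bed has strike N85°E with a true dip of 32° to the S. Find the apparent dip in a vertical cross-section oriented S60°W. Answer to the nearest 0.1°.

14.8°

Angle between strike (N85°E) and section (S60°W): β = 25°.
tan α = tan 32° × sin 25° = 0.6249 × 0.4226 = 0.2641
apparent dip = arctan 0.2641 = 14.79°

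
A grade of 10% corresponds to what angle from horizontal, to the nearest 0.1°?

tan θ = 10/100 = 0.1000
θ = arctan(0.1000) = 5.71°

5.7°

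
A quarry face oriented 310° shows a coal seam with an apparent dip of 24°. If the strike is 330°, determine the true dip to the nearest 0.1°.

52.5°

The section is 20° from the strike.
tan(true dip) = tan 24° / sin 20° = 1.3018
true dip = arctan 1.3018 = 52.47°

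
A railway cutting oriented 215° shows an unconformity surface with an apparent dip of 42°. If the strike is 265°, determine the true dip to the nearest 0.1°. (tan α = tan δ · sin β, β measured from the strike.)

The section is 50° from the strike.
tan δ = tan α / sin β = tan 42° / sin 50° = 0.9004 / 0.7660 = 1.1754
true dip = arctan 1.1754 = 49.61°

49.6°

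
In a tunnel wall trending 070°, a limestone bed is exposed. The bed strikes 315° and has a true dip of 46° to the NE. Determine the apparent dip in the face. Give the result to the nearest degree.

The strike is 315° and the section trends 070°; the acute angle between them is β = 65°.
tan(apparent dip) = tan 46° · sin 65° = 0.9385
apparent dip = arctan 0.9385 = 43.18°

43°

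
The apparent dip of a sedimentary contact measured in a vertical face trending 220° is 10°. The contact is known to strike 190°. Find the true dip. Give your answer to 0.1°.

β = acute angle between strike 190° and section 220° = 30°.
tan(true dip) = tan 10° / sin 30° = 0.3527
true dip = arctan 0.3527 = 19.43°

19.4°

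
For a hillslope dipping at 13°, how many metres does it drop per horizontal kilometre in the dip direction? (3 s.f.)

drop per km = 1000 × tan 13° = 1000 × 0.2309

231 m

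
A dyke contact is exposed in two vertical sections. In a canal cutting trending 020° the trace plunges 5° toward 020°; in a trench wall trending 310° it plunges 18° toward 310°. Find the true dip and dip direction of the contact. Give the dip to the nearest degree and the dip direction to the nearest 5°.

true dip 18°, dip direction 305°

Represent each trace as a vector plunging at its apparent dip toward its trend (east-north-up frame): v₁ = (0.341, 0.936, -0.087), v₂ = (-0.729, 0.611, -0.309).
n = v₁ × v₂ = (-0.236, 0.169, 0.890) (taken with n_z > 0).
True dip = arccos(n_z / |n|) = arccos(0.9508) = 18.1°.
The horizontal component of n points toward azimuth atan2(n_x, n_y) = 306°, the dip direction.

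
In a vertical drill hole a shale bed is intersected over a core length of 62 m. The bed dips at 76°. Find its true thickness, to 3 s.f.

True thickness t = h · cos(dip) = 62 × cos 76°
t = 62 × 0.2419 = 14.999 m

15.0 m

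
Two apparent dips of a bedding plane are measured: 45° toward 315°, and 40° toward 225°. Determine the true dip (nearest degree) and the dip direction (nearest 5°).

Each apparent-dip line lies in the plane. As unit vectors (x east, y north, z up), v₁ plunges 45°→315° and v₂ plunges 40°→225°.
n = v₁ × v₂ = (-0.704, 0.062, 0.542) (taken with n_z > 0).
Dip δ = arctan(|n_h|/n_z) = arctan(0.707/0.542) = 52.5°.
The horizontal component of n points toward azimuth atan2(n_x, n_y) = 275°, the dip direction.

true dip 53°, dip direction 275°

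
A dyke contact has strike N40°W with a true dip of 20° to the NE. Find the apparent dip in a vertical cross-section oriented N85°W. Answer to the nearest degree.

14°

The strike is N40°W and the section trends N85°W; the acute angle between them is β = 45°.
tan(apparent dip) = tan 20° · sin 45° = 0.2574
α = arctan(0.2574) = 14.43°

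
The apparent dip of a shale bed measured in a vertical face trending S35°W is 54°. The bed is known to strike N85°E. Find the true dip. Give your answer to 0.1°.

β = acute angle between strike N85°E and section S35°W = 50°.
tan δ = tan α / sin β = tan 54° / sin 50° = 1.3764 / 0.7660 = 1.7967
true dip = arctan 1.7967 = 60.90°

60.9°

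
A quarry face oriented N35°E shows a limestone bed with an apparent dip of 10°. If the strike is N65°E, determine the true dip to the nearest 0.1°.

19.4°

β = acute angle between strike N65°E and section N35°E = 30°.
tan δ = tan α / sin β = tan 10° / sin 30° = 0.1763 / 0.5000 = 0.3527
δ = arctan(0.3527) = 19.43°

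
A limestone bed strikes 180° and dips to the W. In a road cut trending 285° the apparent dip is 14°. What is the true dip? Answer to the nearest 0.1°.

14.5°

β = acute angle between strike 180° and section 285° = 75°.
tan δ = tan α / sin β = tan 14° / sin 75° = 0.2493 / 0.9659 = 0.2581
true dip = arctan 0.2581 = 14.47°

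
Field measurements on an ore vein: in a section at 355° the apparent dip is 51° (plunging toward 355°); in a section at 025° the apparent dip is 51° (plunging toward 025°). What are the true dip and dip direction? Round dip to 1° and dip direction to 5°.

The two traces are lines in the plane: v₁ = (sin 355°·cos 51°, cos 355°·cos 51°, −sin 51°), v₂ = (sin 25°·cos 51°, cos 25°·cos 51°, −sin 51°).
n = v₁ × v₂ = (0.044, 0.249, 0.198) (taken with n_z > 0).
Dip δ = arctan(|n_h|/n_z) = arctan(0.253/0.198) = 52.0°.
Dip direction = atan2(0.044, 0.249) = 10° (azimuth of n's horizontal projection).

true dip 52°, dip direction 010°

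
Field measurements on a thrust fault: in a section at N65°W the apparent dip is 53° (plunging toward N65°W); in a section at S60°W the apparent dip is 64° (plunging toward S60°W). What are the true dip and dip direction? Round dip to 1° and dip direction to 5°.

true dip 64°, dip direction 245°

Represent each trace as a vector plunging at its apparent dip toward its trend (east-north-up frame): v₁ = (-0.545, 0.254, -0.799), v₂ = (-0.380, -0.219, -0.899).
The plane normal is n = v₁ × v₂ ∝ (-0.404, -0.187, 0.216).
tan δ = √(n_x²+n_y²)/n_z = 0.445/0.216, so δ = 64.1°.
Dip direction = atan2(-0.404, -0.187) = 245° (azimuth of n's horizontal projection).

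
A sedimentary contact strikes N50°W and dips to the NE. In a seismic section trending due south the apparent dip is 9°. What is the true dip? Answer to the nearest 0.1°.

β = acute angle between strike N50°W and section due south = 50°.
tan δ = tan α / sin β = tan 9° / sin 50° = 0.1584 / 0.7660 = 0.2068
δ = arctan(0.2068) = 11.68°

11.7°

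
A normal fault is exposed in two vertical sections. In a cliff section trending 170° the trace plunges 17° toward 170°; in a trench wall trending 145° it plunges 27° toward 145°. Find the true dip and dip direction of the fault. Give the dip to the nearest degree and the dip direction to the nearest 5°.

true dip 32°, dip direction 110°

Each apparent-dip line lies in the plane. As unit vectors (x east, y north, z up), v₁ plunges 17°→170° and v₂ plunges 27°→145°.
Cross product v₁ × v₂ gives the pole to the plane: n ∝ (0.214, -0.074, 0.360).
tan δ = √(n_x²+n_y²)/n_z = 0.227/0.360, so δ = 32.2°.
The horizontal component of n points toward azimuth atan2(n_x, n_y) = 109°, the dip direction.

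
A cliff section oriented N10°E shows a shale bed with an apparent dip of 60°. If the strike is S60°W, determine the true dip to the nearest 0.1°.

66.1°

The section is 50° from the strike.
tan δ = tan α / sin β = tan 60° / sin 50° = 1.7321 / 0.7660 = 2.2610
δ = arctan(2.2610) = 66.14°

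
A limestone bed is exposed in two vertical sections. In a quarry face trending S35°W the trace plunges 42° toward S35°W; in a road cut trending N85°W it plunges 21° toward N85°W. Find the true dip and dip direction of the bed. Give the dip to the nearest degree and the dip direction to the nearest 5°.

true dip 42°, dip direction 210°

Each apparent-dip line lies in the plane. As unit vectors (x east, y north, z up), v₁ plunges 42°→S35°W and v₂ plunges 21°→N85°W.
n = v₁ × v₂ = (-0.273, -0.470, 0.601) (taken with n_z > 0).
Dip δ = arctan(|n_h|/n_z) = arctan(0.543/0.601) = 42.1°.
The horizontal component of n points toward azimuth atan2(n_x, n_y) = 210°, the dip direction.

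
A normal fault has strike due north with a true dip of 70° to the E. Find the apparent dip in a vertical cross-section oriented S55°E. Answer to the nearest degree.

66°

Angle between strike (due north) and section (S55°E): β = 55°.
tan α = tan 70° × sin 55° = 2.7475 × 0.8192 = 2.2506
α = arctan(2.2506) = 66.04°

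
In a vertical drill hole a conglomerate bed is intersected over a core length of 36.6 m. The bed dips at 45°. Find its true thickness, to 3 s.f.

25.9 m

True thickness t = h · cos(dip) = 36.6 × cos 45°
t = 36.6 × 0.7071 = 25.880 m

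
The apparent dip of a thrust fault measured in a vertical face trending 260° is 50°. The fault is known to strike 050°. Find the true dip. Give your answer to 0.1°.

67.2°

The section is 30° from the strike.
tan δ = tan α / sin β = tan 50° / sin 30° = 1.1918 / 0.5000 = 2.3835
true dip = arctan 2.3835 = 67.24°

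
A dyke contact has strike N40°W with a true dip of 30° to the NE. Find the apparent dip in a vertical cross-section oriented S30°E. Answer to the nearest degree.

The section lies 10° from the strike.
tan(apparent dip) = tan 30° · sin 10° = 0.1003
α = arctan(0.1003) = 5.73°

6°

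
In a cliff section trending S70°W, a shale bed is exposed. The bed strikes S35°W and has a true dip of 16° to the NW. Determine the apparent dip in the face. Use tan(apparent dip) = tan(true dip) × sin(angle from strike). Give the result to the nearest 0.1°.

Angle between strike (S35°W) and section (S70°W): β = 35°.
tan α = tan 16° × sin 35° = 0.2867 × 0.5736 = 0.1645
apparent dip = arctan 0.1645 = 9.34°

9.3°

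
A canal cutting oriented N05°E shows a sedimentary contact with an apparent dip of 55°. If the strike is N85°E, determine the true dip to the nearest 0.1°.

The section is 80° from the strike.
tan(true dip) = tan 55° / sin 80° = 1.4502
δ = arctan(1.4502) = 55.41°

55.4°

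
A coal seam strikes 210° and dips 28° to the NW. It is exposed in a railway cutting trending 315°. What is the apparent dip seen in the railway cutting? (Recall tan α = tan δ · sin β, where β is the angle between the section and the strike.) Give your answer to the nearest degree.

The section lies 75° from the strike.
tan(apparent dip) = tan 28° · sin 75° = 0.5136
apparent dip = arctan 0.5136 = 27.18°

27°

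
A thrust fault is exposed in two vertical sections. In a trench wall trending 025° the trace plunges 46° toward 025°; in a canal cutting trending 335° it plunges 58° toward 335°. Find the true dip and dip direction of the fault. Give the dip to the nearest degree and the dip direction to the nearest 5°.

Represent each trace as a vector plunging at its apparent dip toward its trend (east-north-up frame): v₁ = (0.294, 0.630, -0.719), v₂ = (-0.224, 0.480, -0.848).
n = v₁ × v₂ = (-0.188, 0.410, 0.282) (taken with n_z > 0).
Dip δ = arctan(|n_h|/n_z) = arctan(0.451/0.282) = 58.0°.
Dip direction = azimuth of (n_x, n_y) = atan2(-0.188, 0.410) = 335°.

true dip 58°, dip direction 335°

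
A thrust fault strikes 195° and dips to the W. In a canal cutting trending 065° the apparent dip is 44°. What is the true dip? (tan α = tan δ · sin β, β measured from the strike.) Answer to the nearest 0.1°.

β = acute angle between strike 195° and section 065° = 50°.
tan(true dip) = tan 44° / sin 50° = 1.2606
δ = arctan(1.2606) = 51.58°

51.6°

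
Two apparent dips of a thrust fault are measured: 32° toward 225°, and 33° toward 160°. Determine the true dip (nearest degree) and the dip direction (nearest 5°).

true dip 37°, dip direction 190°

Each apparent-dip line lies in the plane. As unit vectors (x east, y north, z up), v₁ plunges 32°→225° and v₂ plunges 33°→160°.
The plane normal is n = v₁ × v₂ ∝ (-0.091, -0.479, 0.645).
True dip = arccos(n_z / |n|) = arccos(0.7978) = 37.1°.
Dip direction = atan2(-0.091, -0.479) = 191° (azimuth of n's horizontal projection).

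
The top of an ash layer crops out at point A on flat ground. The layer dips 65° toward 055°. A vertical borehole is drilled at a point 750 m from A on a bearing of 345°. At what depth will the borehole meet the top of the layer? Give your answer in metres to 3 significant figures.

550 m

The hole lies 70° from the dip direction, so the down-dip offset is 750 × cos 70° = 256.52 m.
Depth = down-dip offset × tan(dip) = 256.52 × tan 65° = 256.52 × 2.1445
Depth = 550.10 m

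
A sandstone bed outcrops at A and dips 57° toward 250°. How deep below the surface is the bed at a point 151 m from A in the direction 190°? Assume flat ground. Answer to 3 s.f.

The hole lies 60° from the dip direction, so the down-dip offset is 151 × cos 60° = 75.50 m.
Depth = down-dip offset × tan(dip) = 75.50 × tan 57° = 75.50 × 1.5399
Depth = 116.26 m

116 m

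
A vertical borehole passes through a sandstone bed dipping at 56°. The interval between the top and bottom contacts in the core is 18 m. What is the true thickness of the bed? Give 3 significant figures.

True thickness t = h · cos(dip) = 18 × cos 56°
t = 18 × 0.5592 = 10.065 m

10.1 m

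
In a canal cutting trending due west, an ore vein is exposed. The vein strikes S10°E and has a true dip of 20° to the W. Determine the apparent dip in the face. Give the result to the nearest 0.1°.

19.7°

The section lies 80° from the strike.
tan(apparent dip) = tan 20° · sin 80° = 0.3584
apparent dip = arctan 0.3584 = 19.72°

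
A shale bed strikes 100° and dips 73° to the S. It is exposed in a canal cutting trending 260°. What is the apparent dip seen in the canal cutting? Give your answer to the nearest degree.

The strike is 100° and the section trends 260°; the acute angle between them is β = 20°.
tan(apparent dip) = tan 73° · sin 20° = 1.1187
apparent dip = arctan 1.1187 = 48.21°

48°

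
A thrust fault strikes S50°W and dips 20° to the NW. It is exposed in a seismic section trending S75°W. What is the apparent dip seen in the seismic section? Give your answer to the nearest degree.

9°

Angle between strike (S50°W) and section (S75°W): β = 25°.
tan(apparent dip) = tan 20° · sin 25° = 0.1538
α = arctan(0.1538) = 8.74°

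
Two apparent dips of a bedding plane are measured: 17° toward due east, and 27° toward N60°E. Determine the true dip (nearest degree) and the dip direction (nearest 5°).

true dip 30°, dip direction 030°

The two traces are lines in the plane: v₁ = (sin 90°·cos 17°, cos 90°·cos 17°, −sin 17°), v₂ = (sin 60°·cos 27°, cos 60°·cos 27°, −sin 27°).
Cross product v₁ × v₂ gives the pole to the plane: n ∝ (0.130, 0.209, 0.426).
tan δ = √(n_x²+n_y²)/n_z = 0.246/0.426, so δ = 30.0°.
Dip direction = atan2(0.130, 0.209) = 32° (azimuth of n's horizontal projection).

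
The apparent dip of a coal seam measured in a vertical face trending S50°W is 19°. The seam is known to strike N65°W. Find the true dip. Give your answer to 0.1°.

The section is 65° from the strike.
tan(true dip) = tan 19° / sin 65° = 0.3799
δ = arctan(0.3799) = 20.80°

20.8°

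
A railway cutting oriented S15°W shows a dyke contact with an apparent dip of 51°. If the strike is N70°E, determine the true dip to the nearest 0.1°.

56.4°

The section is 55° from the strike.
tan(true dip) = tan 51° / sin 55° = 1.5075
δ = arctan(1.5075) = 56.44°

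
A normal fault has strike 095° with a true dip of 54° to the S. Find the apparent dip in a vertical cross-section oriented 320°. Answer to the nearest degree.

The section lies 45° from the strike.
tan α = tan 54° × sin 45° = 1.3764 × 0.7071 = 0.9732
α = arctan(0.9732) = 44.22°

44°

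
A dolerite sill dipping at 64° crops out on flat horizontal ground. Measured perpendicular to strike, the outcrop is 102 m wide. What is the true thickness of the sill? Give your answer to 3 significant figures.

91.7 m

True thickness t = w · sin(dip) = 102 × sin 64°
t = 102 × 0.8988 = 91.677 m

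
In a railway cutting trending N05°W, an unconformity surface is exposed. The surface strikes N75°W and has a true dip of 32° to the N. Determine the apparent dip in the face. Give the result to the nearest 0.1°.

Angle between strike (N75°W) and section (N05°W): β = 70°.
tan α = tan 32° × sin 70° = 0.6249 × 0.9397 = 0.5872
apparent dip = arctan 0.5872 = 30.42°

30.4°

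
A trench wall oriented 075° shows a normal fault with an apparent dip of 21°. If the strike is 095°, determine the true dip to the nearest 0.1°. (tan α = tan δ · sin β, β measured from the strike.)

48.3°

The section is 20° from the strike.
tan(true dip) = tan 21° / sin 20° = 1.1223
true dip = arctan 1.1223 = 48.30°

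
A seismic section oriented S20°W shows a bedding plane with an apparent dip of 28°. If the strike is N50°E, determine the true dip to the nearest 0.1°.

β = acute angle between strike N50°E and section S20°W = 30°.
tan(true dip) = tan 28° / sin 30° = 1.0634
true dip = arctan 1.0634 = 46.76°

46.8°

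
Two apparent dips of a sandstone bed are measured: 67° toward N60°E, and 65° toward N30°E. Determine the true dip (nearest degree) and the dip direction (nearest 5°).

Each apparent-dip line lies in the plane. As unit vectors (x east, y north, z up), v₁ plunges 67°→N60°E and v₂ plunges 65°→N30°E.
n = v₁ × v₂ = (0.160, 0.112, 0.083) (taken with n_z > 0).
True dip = arccos(n_z / |n|) = arccos(0.3894) = 67.1°.
Dip direction = atan2(0.160, 0.112) = 55° (azimuth of n's horizontal projection).

true dip 67°, dip direction 055°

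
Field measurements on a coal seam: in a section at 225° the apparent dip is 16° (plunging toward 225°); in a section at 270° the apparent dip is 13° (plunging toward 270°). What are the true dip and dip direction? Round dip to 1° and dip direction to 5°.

Each apparent-dip line lies in the plane. As unit vectors (x east, y north, z up), v₁ plunges 16°→225° and v₂ plunges 13°→270°.
The plane normal is n = v₁ × v₂ ∝ (-0.153, -0.116, 0.662).
Dip δ = arctan(|n_h|/n_z) = arctan(0.192/0.662) = 16.1°.
The horizontal component of n points toward azimuth atan2(n_x, n_y) = 233°, the dip direction.

true dip 16°, dip direction 235°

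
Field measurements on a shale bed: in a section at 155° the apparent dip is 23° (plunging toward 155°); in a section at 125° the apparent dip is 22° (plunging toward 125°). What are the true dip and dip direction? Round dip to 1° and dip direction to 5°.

The two traces are lines in the plane: v₁ = (sin 155°·cos 23°, cos 155°·cos 23°, −sin 23°), v₂ = (sin 125°·cos 22°, cos 125°·cos 22°, −sin 22°).
The plane normal is n = v₁ × v₂ ∝ (0.105, -0.151, 0.427).
tan δ = √(n_x²+n_y²)/n_z = 0.184/0.427, so δ = 23.3°.
Dip direction = atan2(0.105, -0.151) = 145° (azimuth of n's horizontal projection).

true dip 23°, dip direction 145°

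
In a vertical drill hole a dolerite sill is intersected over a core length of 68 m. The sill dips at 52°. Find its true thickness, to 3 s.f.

True thickness t = h · cos(dip) = 68 × cos 52°
t = 68 × 0.6157 = 41.865 m

41.9 m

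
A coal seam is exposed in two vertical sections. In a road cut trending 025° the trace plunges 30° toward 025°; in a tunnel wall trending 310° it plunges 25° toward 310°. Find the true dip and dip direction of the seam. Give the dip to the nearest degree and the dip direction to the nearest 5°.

true dip 34°, dip direction 355°

The two traces are lines in the plane: v₁ = (sin 25°·cos 30°, cos 25°·cos 30°, −sin 30°), v₂ = (sin 310°·cos 25°, cos 310°·cos 25°, −sin 25°).
n = v₁ × v₂ = (-0.040, 0.502, 0.758) (taken with n_z > 0).
Dip δ = arctan(|n_h|/n_z) = arctan(0.503/0.758) = 33.6°.
The horizontal component of n points toward azimuth atan2(n_x, n_y) = 355°, the dip direction.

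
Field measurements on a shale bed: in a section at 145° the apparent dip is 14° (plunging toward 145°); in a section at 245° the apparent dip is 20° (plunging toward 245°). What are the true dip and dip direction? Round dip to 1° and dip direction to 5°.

true dip 26°, dip direction 205°

Represent each trace as a vector plunging at its apparent dip toward its trend (east-north-up frame): v₁ = (0.557, -0.795, -0.242), v₂ = (-0.852, -0.397, -0.342).
Cross product v₁ × v₂ gives the pole to the plane: n ∝ (-0.176, -0.396, 0.898).
True dip = arccos(n_z / |n|) = arccos(0.9005) = 25.8°.
Dip direction = atan2(-0.176, -0.396) = 204° (azimuth of n's horizontal projection).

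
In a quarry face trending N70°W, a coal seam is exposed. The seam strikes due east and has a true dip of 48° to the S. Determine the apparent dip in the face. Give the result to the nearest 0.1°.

20.8°

Angle between strike (due east) and section (N70°W): β = 20°.
tan(apparent dip) = tan 48° · sin 20° = 0.3799
apparent dip = arctan 0.3799 = 20.80°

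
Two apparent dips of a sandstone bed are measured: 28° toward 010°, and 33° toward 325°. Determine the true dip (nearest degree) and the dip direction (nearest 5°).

The two traces are lines in the plane: v₁ = (sin 10°·cos 28°, cos 10°·cos 28°, −sin 28°), v₂ = (sin 325°·cos 33°, cos 325°·cos 33°, −sin 33°).
Cross product v₁ × v₂ gives the pole to the plane: n ∝ (-0.151, 0.309, 0.524).
True dip = arccos(n_z / |n|) = arccos(0.8356) = 33.3°.
The horizontal component of n points toward azimuth atan2(n_x, n_y) = 334°, the dip direction.

true dip 33°, dip direction 335°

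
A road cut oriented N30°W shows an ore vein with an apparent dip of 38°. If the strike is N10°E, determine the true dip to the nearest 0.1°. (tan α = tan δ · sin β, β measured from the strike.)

β = acute angle between strike N10°E and section N30°W = 40°.
tan δ = tan α / sin β = tan 38° / sin 40° = 0.7813 / 0.6428 = 1.2155
δ = arctan(1.2155) = 50.55°

50.6°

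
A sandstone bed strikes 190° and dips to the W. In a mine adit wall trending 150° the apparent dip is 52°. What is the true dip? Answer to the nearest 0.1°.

The section is 40° from the strike.
tan δ = tan α / sin β = tan 52° / sin 40° = 1.2799 / 0.6428 = 1.9912
true dip = arctan 1.9912 = 63.33°

63.3°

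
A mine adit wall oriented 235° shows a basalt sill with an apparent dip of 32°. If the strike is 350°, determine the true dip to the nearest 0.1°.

34.6°

β = acute angle between strike 350° and section 235° = 65°.
tan(true dip) = tan 32° / sin 65° = 0.6895
true dip = arctan 0.6895 = 34.58°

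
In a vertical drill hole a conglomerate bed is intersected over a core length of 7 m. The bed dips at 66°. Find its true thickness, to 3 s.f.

2.85 m

True thickness t = h · cos(dip) = 7 × cos 66°
t = 7 × 0.4067 = 2.847 m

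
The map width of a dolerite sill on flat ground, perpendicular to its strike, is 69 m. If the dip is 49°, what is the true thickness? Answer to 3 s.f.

True thickness t = w · sin(dip) = 69 × sin 49°
t = 69 × 0.7547 = 52.075 m

52.1 m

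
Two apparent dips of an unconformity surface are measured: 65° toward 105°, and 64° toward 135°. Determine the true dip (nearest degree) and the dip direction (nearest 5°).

true dip 65°, dip direction 115°

The two traces are lines in the plane: v₁ = (sin 105°·cos 65°, cos 105°·cos 65°, −sin 65°), v₂ = (sin 135°·cos 64°, cos 135°·cos 64°, −sin 64°).
The plane normal is n = v₁ × v₂ ∝ (0.183, -0.086, 0.093).
Dip δ = arctan(|n_h|/n_z) = arctan(0.202/0.093) = 65.3°.
Dip direction = azimuth of (n_x, n_y) = atan2(0.183, -0.086) = 115°.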